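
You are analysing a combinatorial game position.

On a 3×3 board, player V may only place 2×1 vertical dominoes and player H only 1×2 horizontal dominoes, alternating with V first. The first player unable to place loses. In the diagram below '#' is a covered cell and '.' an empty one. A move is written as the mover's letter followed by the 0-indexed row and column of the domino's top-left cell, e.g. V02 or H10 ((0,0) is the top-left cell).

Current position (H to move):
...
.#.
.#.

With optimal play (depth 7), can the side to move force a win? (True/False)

[.../.#./.#.] H move#1: H00:-1/##./.#./.#.*, H01:-1/.##/.#./.#.
[##./.#./.#.] V move#2: V02:+1/###/.##/.#.*, V10:+1/##./##./##., V12:+1/##./.##/.##
[###/.##/.#.] end (terminal -1, H#3); searched .../.#./.#. to 7

H winning at [.../.#./.#.]: False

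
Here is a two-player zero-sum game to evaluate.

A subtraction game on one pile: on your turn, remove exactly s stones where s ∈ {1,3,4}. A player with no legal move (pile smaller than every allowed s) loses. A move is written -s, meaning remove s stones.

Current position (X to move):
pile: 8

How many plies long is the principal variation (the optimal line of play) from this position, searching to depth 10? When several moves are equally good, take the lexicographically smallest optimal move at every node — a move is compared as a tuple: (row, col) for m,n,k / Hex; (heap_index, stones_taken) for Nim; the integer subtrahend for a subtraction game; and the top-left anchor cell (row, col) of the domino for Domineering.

p1 X@[8]: -1[7]+1* -3[5]-1 -4[4]-1
p2 O@[7]: -1[6]-1* -3[4]-1 -4[3]-1
p3 X@[6]: -1[5]-1 -3[3]-1 -4[2]+1*
p4 O@[2]: -1[1]-1*
p5 X@[1]: -1[0]+1*
p6 O@[0] terminal -1; root [8] d10

PV length from [8]: 5 plies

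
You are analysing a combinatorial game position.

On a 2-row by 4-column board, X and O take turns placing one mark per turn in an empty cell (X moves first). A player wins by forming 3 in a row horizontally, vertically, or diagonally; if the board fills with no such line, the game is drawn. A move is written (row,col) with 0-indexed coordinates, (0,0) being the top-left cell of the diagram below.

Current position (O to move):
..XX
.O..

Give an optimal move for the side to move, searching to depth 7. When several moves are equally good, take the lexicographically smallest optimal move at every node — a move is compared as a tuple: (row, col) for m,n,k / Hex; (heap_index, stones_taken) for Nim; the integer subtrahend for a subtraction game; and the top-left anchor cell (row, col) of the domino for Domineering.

ply 1, O at ..XX/.O.. | (0,0)=-1→O.XX/.O..; (0,1)=+0→.OXX/.O..*; (1,0)=-1→..XX/OO..; (1,2)=-1→..XX/.OO.; (1,3)=-1→..XX/.O.O
ply 2, X at .OXX/.O.. | (0,0)=-1→XOXX/.O..; (1,0)=+0→.OXX/XO..*; (1,2)=+0→.OXX/.OX.; (1,3)=+0→.OXX/.O.X
ply 3, O at .OXX/XO.. | (0,0)=+0→OOXX/XO..*; (1,2)=+0→.OXX/XOO.; (1,3)=+0→.OXX/XO.O
ply 4, X at OOXX/XO.. | (1,2)=+0→OOXX/XOX.*; (1,3)=+0→OOXX/XO.X
ply 5, O at OOXX/XOX. | (1,3)=+0→OOXX/XOXO*
ply 6: OOXX/XOXO is terminal +0 (X); from ..XX/.O.. depth 7

O's best at [..XX/.O..]: (0,1)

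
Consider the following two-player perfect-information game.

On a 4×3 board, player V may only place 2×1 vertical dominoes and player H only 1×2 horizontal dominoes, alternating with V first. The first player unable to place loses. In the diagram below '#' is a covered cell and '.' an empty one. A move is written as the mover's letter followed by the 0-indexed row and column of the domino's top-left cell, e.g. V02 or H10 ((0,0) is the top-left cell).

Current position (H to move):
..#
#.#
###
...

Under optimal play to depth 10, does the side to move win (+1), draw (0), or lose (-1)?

value(..#/#.#/###/..., H) = +1

ply 1, H at ..#/#.#/###/... | H00=+1→###/#.#/###/...*; H30=-1→..#/#.#/###/##.; H31=-1→..#/#.#/###/.##
ply 2: ###/#.#/###/... is terminal -1 (V); from ..#/#.#/###/... depth 10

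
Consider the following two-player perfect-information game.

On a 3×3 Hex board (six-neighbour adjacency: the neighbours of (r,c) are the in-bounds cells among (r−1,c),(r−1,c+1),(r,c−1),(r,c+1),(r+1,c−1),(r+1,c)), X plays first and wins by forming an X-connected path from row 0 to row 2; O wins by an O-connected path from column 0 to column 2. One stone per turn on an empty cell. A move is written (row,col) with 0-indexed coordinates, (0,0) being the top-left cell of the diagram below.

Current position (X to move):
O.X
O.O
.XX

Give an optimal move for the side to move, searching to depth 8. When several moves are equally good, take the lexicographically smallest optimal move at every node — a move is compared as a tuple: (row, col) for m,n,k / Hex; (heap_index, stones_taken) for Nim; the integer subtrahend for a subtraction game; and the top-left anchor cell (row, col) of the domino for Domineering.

p1 X@[O.X/O.O/.XX]: (0,1)[OXX/O.O/.XX]-1 (1,1)[O.X/OXO/.XX]+1* (2,0)[O.X/O.O/XXX]-1
p2 O@[O.X/OXO/.XX] terminal -1; root [O.X/O.O/.XX] d8

X's best at [O.X/O.O/.XX]: (1,1)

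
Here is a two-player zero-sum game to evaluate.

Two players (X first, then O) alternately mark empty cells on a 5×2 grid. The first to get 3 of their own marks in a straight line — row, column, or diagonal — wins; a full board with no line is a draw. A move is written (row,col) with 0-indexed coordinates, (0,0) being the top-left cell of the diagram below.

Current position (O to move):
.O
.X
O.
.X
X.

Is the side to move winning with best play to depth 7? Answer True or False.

O winning at [.O/.X/O./.X/X.]: False

p1 O@[.O/.X/O./.X/X.]: (0,0)[OO/.X/O./.X/X.]-1 (1,0)[.O/OX/O./.X/X.]-1 (2,1)[.O/.X/OO/.X/X.]+0* (3,0)[.O/.X/O./OX/X.]-1 (4,1)[.O/.X/O./.X/XO]-1
p2 X@[.O/.X/OO/.X/X.]: (0,0)[XO/.X/OO/.X/X.]+0* (1,0)[.O/XX/OO/.X/X.]+0 (3,0)[.O/.X/OO/XX/X.]+0 (4,1)[.O/.X/OO/.X/XX]-1
p3 O@[XO/.X/OO/.X/X.]: (1,0)[XO/OX/OO/.X/X.]+0* (3,0)[XO/.X/OO/OX/X.]+0 (4,1)[XO/.X/OO/.X/XO]+0
p4 X@[XO/OX/OO/.X/X.]: (3,0)[XO/OX/OO/XX/X.]+0* (4,1)[XO/OX/OO/.X/XX]-1
p5 O@[XO/OX/OO/XX/X.]: (4,1)[XO/OX/OO/XX/XO]+0*
p6 X@[XO/OX/OO/XX/XO] terminal +0; root [.O/.X/O./.X/X.] d7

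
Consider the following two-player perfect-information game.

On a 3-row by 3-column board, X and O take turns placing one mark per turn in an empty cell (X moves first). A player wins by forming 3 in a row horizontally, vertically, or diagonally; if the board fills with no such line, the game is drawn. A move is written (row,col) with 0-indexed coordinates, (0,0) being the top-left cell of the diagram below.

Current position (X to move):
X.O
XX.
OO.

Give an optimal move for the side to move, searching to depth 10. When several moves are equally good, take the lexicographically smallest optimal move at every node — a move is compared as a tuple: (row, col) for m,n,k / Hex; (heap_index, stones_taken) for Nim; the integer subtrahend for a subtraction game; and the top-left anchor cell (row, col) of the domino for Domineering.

ply 1, X at X.O/XX./OO. | (0,1)=-1→XXO/XX./OO.; (1,2)=+1→X.O/XXX/OO.*; (2,2)=+1→X.O/XX./OOX
ply 2: X.O/XXX/OO. is terminal -1 (O); from X.O/XX./OO. depth 10

X's best at [X.O/XX./OO.]: (1,2)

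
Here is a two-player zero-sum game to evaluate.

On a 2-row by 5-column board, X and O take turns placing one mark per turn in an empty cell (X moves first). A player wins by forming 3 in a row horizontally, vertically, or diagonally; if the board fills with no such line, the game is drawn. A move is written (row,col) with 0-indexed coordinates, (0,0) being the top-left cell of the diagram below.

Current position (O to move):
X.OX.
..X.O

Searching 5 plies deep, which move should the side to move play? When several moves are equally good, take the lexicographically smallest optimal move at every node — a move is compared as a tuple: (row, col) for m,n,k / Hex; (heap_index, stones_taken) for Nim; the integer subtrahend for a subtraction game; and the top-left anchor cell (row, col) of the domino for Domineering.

p1 O@[X.OX./..X.O]: (0,1)[XOOX./..X.O]-1 (0,4)[X.OXO/..X.O]-1 (1,0)[X.OX./O.X.O]+0* (1,1)[X.OX./.OX.O]+0 (1,3)[X.OX./..XOO]+0
p2 X@[X.OX./O.X.O]: (0,1)[XXOX./O.X.O]+0* (0,4)[X.OXX/O.X.O]+0 (1,1)[X.OX./OXX.O]+0 (1,3)[X.OX./O.XXO]+0
p3 O@[XXOX./O.X.O]: (0,4)[XXOXO/O.X.O]+0* (1,1)[XXOX./OOX.O]+0 (1,3)[XXOX./O.XOO]+0
p4 X@[XXOXO/O.X.O]: (1,1)[XXOXO/OXX.O]+0* (1,3)[XXOXO/O.XXO]+0
p5 O@[XXOXO/OXX.O]: (1,3)[XXOXO/OXXOO]+0*
p6 X@[XXOXO/OXXOO] terminal +0; root [X.OX./..X.O] d5

O's best at [X.OX./..X.O]: (1,0)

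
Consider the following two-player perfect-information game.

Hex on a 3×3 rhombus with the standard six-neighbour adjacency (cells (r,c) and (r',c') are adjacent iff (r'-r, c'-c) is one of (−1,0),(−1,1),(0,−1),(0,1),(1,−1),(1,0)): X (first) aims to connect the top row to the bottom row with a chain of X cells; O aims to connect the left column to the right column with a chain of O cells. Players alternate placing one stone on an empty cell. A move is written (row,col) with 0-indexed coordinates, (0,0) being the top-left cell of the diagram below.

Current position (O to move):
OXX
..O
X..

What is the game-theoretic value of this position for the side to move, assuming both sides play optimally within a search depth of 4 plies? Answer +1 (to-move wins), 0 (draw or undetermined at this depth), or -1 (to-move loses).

p1 O@[OXX/..O/X..]: (1,0)[OXX/O.O/X..]-1* (1,1)[OXX/.OO/X..]-1 (2,1)[OXX/..O/XO.]-1 (2,2)[OXX/..O/X.O]-1
p2 X@[OXX/O.O/X..]: (1,1)[OXX/OXO/X..]+1* (2,1)[OXX/O.O/XX.]-1 (2,2)[OXX/O.O/X.X]-1
p3 O@[OXX/OXO/X..] terminal -1; root [OXX/..O/X..] d4

value(OXX/..O/X.., O) = -1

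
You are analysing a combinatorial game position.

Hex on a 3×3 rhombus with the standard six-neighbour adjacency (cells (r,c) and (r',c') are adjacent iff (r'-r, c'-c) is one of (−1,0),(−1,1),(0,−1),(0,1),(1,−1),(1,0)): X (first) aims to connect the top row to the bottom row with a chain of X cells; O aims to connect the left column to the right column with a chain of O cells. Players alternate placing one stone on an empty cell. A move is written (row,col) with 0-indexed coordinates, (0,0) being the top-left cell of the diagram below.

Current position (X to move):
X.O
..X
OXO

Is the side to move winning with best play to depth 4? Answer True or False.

p1 X@[X.O/..X/OXO]: (0,1)[XXO/..X/OXO]-1 (1,0)[X.O/X.X/OXO]-1 (1,1)[X.O/.XX/OXO]+1*
p2 O@[X.O/.XX/OXO]: (0,1)[XOO/.XX/OXO]-1* (1,0)[X.O/OXX/OXO]-1
p3 X@[XOO/.XX/OXO]: (1,0)[XOO/XXX/OXO]+1*
p4 O@[XOO/XXX/OXO] terminal -1; root [X.O/..X/OXO] d4

X winning at [X.O/..X/OXO]: True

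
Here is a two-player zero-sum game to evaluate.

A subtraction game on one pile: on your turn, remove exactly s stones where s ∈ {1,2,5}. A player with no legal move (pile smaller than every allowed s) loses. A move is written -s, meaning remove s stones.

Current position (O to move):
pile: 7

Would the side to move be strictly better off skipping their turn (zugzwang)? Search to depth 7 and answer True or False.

zugzwang(7, O) = False

ply 1, O at 7 | -1=+1→6*; -2=-1→5; -5=-1→2
ply 2, X at 6 | -1=-1→5*; -2=-1→4; -5=-1→1
ply 3, O at 5 | -1=-1→4; -2=+1→3*; -5=+1→0
ply 4, X at 3 | -1=-1→2*; -2=-1→1
ply 5, O at 2 | -1=-1→1; -2=+1→0*
ply 6: 0 is terminal -1 (X); from 7 depth 7
if O skipped the turn, X would face:
~ ply 1, X at 7 | -1=+1→6*; -2=-1→5; -5=-1→2
~ ply 2, O at 6 | -1=-1→5*; -2=-1→4; -5=-1→1
~ ply 3, X at 5 | -1=-1→4; -2=+1→3*; -5=+1→0
~ ply 4, O at 3 | -1=-1→2*; -2=-1→1
~ ply 5, X at 2 | -1=-1→1; -2=+1→0*
~ ply 6: 0 is terminal -1 (O); from 7 depth 7
compare (O): move=+1 vs pass=-1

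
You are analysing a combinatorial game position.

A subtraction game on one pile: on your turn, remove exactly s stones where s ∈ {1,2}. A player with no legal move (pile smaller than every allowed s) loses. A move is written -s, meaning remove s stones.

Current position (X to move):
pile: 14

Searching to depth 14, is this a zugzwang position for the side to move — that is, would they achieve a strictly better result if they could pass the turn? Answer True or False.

zugzwang(14, X) = False

p1 X@[14]: -1[13]-1 -2[12]+1*
p2 O@[12]: -1[11]-1* -2[10]-1
p3 X@[11]: -1[10]-1 -2[9]+1*
p4 O@[9]: -1[8]-1* -2[7]-1
p5 X@[8]: -1[7]-1 -2[6]+1*
p6 O@[6]: -1[5]-1* -2[4]-1
p7 X@[5]: -1[4]-1 -2[3]+1*
p8 O@[3]: -1[2]-1* -2[1]-1
p9 X@[2]: -1[1]-1 -2[0]+1*
p10 O@[0] terminal -1; root [14] d14
pass branch (O moves first from the same position):
  | p1 O@[14]: -1[13]-1 -2[12]+1*
  | p2 X@[12]: -1[11]-1* -2[10]-1
  | p3 O@[11]: -1[10]-1 -2[9]+1*
  | p4 X@[9]: -1[8]-1* -2[7]-1
  | p5 O@[8]: -1[7]-1 -2[6]+1*
  | p6 X@[6]: -1[5]-1* -2[4]-1
  | p7 O@[5]: -1[4]-1 -2[3]+1*
  | p8 X@[3]: -1[2]-1* -2[1]-1
  | p9 O@[2]: -1[1]-1 -2[0]+1*
  | p10 X@[0] terminal -1; root [14] d14
X moving scores +1; X passing scores -1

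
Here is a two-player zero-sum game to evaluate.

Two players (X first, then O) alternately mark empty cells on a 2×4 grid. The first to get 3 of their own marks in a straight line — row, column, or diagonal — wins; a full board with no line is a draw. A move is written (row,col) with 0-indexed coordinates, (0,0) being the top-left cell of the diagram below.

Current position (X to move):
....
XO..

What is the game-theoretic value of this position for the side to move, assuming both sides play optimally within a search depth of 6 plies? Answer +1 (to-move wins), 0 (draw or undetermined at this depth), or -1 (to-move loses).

[..../XO..] X move#1: (0,0):+0/X.../XO..*, (0,1):+0/.X../XO.., (0,2):+0/..X./XO.., (0,3):+0/...X/XO.., (1,2):+0/..../XOX., (1,3):+0/..../XO.X
[X.../XO..] O move#2: (0,1):+0/XO../XO..*, (0,2):+0/X.O./XO.., (0,3):+0/X..O/XO.., (1,2):+0/X.../XOO., (1,3):+0/X.../XO.O
[XO../XO..] X move#3: (0,2):+0/XOX./XO..*, (0,3):+0/XO.X/XO.., (1,2):+0/XO../XOX., (1,3):+0/XO../XO.X
[XOX./XO..] O move#4: (0,3):+0/XOXO/XO..*, (1,2):+0/XOX./XOO., (1,3):+0/XOX./XO.O
[XOXO/XO..] X move#5: (1,2):+0/XOXO/XOX.*, (1,3):+0/XOXO/XO.X
[XOXO/XOX.] O move#6: (1,3):+0/XOXO/XOXO*
[XOXO/XOXO] end (terminal +0, X#7); searched ..../XO.. to 6

value(..../XO.., X) = 0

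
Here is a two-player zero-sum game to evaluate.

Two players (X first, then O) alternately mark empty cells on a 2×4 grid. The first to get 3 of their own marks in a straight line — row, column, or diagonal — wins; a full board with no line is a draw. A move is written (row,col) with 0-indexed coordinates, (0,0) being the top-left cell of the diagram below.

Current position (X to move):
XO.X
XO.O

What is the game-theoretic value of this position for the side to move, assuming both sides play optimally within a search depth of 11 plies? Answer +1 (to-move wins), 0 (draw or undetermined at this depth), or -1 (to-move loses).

p1 X@[XO.X/XO.O]: (0,2)[XOXX/XO.O]-1 (1,2)[XO.X/XOXO]+0*
p2 O@[XO.X/XOXO]: (0,2)[XOOX/XOXO]+0*
p3 X@[XOOX/XOXO] terminal +0; root [XO.X/XO.O] d11

value(XO.X/XO.O, X) = 0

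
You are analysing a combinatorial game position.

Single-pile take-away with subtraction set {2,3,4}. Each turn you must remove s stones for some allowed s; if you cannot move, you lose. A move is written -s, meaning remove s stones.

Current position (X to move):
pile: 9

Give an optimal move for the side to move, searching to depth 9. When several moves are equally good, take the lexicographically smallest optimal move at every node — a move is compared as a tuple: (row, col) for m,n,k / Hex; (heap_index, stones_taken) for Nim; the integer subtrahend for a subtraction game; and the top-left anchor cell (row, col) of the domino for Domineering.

[9] X move#1: -2:+1/7*, -3:+1/6, -4:-1/5
[7] O move#2: -2:-1/5*, -3:-1/4, -4:-1/3
[5] X move#3: -2:-1/3, -3:-1/2, -4:+1/1*
[1] end (terminal -1, O#4); searched 9 to 9

X's best at [9]: -2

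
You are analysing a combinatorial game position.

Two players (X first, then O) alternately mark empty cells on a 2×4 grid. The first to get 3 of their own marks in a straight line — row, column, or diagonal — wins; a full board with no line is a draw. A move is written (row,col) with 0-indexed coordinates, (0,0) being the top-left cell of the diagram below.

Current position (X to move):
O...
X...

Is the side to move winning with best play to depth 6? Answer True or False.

X winning at [O.../X...]: False

ply 1, X at O.../X... | (0,1)=+0→OX../X...*; (0,2)=+0→O.X./X...; (0,3)=+0→O..X/X...; (1,1)=+0→O.../XX..; (1,2)=+0→O.../X.X.; (1,3)=+0→O.../X..X
ply 2, O at OX../X... | (0,2)=+0→OXO./X...*; (0,3)=+0→OX.O/X...; (1,1)=+0→OX../XO..; (1,2)=+0→OX../X.O.; (1,3)=+0→OX../X..O
ply 3, X at OXO./X... | (0,3)=+0→OXOX/X...*; (1,1)=+0→OXO./XX..; (1,2)=+0→OXO./X.X.; (1,3)=+0→OXO./X..X
ply 4, O at OXOX/X... | (1,1)=+0→OXOX/XO..*; (1,2)=+0→OXOX/X.O.; (1,3)=+0→OXOX/X..O
ply 5, X at OXOX/XO.. | (1,2)=+0→OXOX/XOX.*; (1,3)=+0→OXOX/XO.X
ply 6, O at OXOX/XOX. | (1,3)=+0→OXOX/XOXO*
ply 7: OXOX/XOXO is terminal +0 (X); from O.../X... depth 6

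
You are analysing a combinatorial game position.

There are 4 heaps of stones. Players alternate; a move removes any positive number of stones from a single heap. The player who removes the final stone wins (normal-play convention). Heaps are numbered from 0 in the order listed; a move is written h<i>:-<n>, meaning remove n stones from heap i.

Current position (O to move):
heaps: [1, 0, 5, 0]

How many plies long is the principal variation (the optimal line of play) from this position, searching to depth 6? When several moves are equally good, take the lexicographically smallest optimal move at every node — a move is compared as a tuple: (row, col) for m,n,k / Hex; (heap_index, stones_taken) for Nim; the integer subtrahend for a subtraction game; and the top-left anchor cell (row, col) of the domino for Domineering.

PV length from [(1,0,5,0)]: 3 plies

[(1,0,5,0)] O move#1: h0:-1:-1/(0,0,5,0), h2:-1:-1/(1,0,4,0), h2:-2:-1/(1,0,3,0), h2:-3:-1/(1,0,2,0), h2:-4:+1/(1,0,1,0)*, h2:-5:-1/(1,0,0,0)
[(1,0,1,0)] X move#2: h0:-1:-1/(0,0,1,0)*, h2:-1:-1/(1,0,0,0)
[(0,0,1,0)] O move#3: h2:-1:+1/(0,0,0,0)*
[(0,0,0,0)] end (terminal -1, X#4); searched (1,0,5,0) to 6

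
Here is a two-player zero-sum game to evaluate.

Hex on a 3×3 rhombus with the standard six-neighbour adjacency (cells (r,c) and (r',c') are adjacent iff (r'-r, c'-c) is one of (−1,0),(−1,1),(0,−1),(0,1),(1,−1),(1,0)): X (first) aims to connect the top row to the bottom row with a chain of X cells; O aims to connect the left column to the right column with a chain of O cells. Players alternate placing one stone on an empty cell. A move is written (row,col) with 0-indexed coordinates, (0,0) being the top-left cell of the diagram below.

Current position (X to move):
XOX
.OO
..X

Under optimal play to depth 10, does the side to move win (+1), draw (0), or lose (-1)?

value(XOX/.OO/..X, X) = -1

p1 X@[XOX/.OO/..X]: (1,0)[XOX/XOO/..X]-1* (2,0)[XOX/.OO/X.X]-1 (2,1)[XOX/.OO/.XX]-1
p2 O@[XOX/XOO/..X]: (2,0)[XOX/XOO/O.X]+1* (2,1)[XOX/XOO/.OX]-1
p3 X@[XOX/XOO/O.X] terminal -1; root [XOX/.OO/..X] d10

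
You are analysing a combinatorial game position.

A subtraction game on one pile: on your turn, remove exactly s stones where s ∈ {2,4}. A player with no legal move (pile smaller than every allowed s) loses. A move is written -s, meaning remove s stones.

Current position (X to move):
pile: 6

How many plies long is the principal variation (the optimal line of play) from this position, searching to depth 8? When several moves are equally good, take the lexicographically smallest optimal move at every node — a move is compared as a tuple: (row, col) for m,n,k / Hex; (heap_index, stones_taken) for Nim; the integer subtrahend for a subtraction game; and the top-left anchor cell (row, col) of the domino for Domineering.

PV length from [6]: 2 plies

ply 1, X at 6 | -2=-1→4*; -4=-1→2
ply 2, O at 4 | -2=-1→2; -4=+1→0*
ply 3: 0 is terminal -1 (X); from 6 depth 8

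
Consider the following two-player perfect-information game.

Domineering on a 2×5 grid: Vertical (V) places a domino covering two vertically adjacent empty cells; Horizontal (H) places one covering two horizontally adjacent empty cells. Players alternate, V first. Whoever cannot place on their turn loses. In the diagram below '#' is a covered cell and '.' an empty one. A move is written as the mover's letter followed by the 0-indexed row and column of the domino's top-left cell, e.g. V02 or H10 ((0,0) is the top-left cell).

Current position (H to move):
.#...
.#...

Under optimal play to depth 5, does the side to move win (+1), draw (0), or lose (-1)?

ply 1, H at .#.../.#... | H02=-1→.###./.#...*; H03=-1→.#.##/.#...; H12=-1→.#.../.###.; H13=-1→.#.../.#.##
ply 2, V at .###./.#... | V00=-1→####./##...; V04=+1→.####/.#..#*
ply 3, H at .####/.#..# | H12=-1→.####/.####*
ply 4, V at .####/.#### | V00=+1→#####/#####*
ply 5: #####/##### is terminal -1 (H); from .#.../.#... depth 5

value(.#.../.#..., H) = -1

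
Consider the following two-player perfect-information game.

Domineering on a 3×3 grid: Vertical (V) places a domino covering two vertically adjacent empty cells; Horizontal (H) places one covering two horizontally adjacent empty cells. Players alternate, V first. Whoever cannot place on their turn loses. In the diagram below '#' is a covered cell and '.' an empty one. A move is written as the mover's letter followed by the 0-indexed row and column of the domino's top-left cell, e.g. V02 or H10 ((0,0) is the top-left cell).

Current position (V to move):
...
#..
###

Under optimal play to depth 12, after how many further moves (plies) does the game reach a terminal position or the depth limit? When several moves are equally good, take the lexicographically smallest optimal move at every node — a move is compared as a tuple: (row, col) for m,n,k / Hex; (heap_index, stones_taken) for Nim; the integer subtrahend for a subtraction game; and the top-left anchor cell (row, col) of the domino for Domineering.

PV length from [.../#../###]: 1 ply

ply 1, V at .../#../### | V01=+1→.#./##./###*; V02=-1→..#/#.#/###
ply 2: .#./##./### is terminal -1 (H); from .../#../### depth 12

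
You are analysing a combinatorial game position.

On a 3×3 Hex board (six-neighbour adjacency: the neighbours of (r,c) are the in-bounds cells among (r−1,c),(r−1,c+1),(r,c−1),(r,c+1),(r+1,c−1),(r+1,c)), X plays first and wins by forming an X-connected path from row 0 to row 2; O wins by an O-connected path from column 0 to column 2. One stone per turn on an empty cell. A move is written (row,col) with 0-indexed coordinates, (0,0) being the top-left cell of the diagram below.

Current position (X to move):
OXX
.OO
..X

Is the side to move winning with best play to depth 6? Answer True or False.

ply 1, X at OXX/.OO/..X | (1,0)=-1→OXX/XOO/..X*; (2,0)=-1→OXX/.OO/X.X; (2,1)=-1→OXX/.OO/.XX
ply 2, O at OXX/XOO/..X | (2,0)=+1→OXX/XOO/O.X*; (2,1)=-1→OXX/XOO/.OX
ply 3: OXX/XOO/O.X is terminal -1 (X); from OXX/.OO/..X depth 6

X winning at [OXX/.OO/..X]: False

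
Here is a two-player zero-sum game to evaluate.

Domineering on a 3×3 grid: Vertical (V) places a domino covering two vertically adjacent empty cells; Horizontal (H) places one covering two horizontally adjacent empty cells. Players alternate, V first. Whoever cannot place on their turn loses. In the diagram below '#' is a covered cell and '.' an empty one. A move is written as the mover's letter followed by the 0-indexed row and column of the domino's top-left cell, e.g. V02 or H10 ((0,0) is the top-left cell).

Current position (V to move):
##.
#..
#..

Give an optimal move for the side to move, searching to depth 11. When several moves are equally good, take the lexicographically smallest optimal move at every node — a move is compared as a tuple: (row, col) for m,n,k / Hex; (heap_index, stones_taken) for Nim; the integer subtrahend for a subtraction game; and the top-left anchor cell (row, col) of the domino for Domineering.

ply 1, V at ##./#../#.. | V02=-1→###/#.#/#..; V11=+1→##./##./##.*; V12=+1→##./#.#/#.#
ply 2: ##./##./##. is terminal -1 (H); from ##./#../#.. depth 11

V's best at [##./#../#..]: V11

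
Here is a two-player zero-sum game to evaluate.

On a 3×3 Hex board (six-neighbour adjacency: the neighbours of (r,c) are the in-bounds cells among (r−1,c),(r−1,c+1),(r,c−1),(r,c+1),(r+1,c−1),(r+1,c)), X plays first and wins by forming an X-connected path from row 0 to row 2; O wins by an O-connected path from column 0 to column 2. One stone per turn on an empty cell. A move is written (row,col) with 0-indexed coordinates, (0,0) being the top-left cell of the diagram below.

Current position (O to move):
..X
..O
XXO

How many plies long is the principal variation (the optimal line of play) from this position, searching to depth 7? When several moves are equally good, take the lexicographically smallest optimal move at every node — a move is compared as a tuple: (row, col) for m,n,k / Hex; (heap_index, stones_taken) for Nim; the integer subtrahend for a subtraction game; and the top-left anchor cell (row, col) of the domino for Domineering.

PV length from [..X/..O/XXO]: 4 plies

p1 O@[..X/..O/XXO]: (0,0)[O.X/..O/XXO]-1* (0,1)[.OX/..O/XXO]-1 (1,0)[..X/O.O/XXO]-1 (1,1)[..X/.OO/XXO]-1
p2 X@[O.X/..O/XXO]: (0,1)[OXX/..O/XXO]+1* (1,0)[O.X/X.O/XXO]+1 (1,1)[O.X/.XO/XXO]+1
p3 O@[OXX/..O/XXO]: (1,0)[OXX/O.O/XXO]-1* (1,1)[OXX/.OO/XXO]-1
p4 X@[OXX/O.O/XXO]: (1,1)[OXX/OXO/XXO]+1*
p5 O@[OXX/OXO/XXO] terminal -1; root [..X/..O/XXO] d7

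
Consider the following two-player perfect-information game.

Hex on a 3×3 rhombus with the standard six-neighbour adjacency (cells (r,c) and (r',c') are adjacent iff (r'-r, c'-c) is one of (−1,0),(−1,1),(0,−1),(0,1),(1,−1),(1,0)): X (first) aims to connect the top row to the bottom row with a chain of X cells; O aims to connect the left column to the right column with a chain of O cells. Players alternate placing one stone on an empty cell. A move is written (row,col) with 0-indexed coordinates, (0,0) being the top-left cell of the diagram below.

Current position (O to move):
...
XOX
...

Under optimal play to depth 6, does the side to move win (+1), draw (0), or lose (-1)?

value(.../XOX/..., O) = -1

p1 O@[.../XOX/...]: (0,0)[O../XOX/...]-1* (0,1)[.O./XOX/...]-1 (0,2)[..O/XOX/...]-1 (2,0)[.../XOX/O..]-1 (2,1)[.../XOX/.O.]-1 (2,2)[.../XOX/..O]-1
p2 X@[O../XOX/...]: (0,1)[OX./XOX/...]+1* (0,2)[O.X/XOX/...]+1 (2,0)[O../XOX/X..]+1 (2,1)[O../XOX/.X.]-1 (2,2)[O../XOX/..X]-1
p3 O@[OX./XOX/...]: (0,2)[OXO/XOX/...]-1* (2,0)[OX./XOX/O..]-1 (2,1)[OX./XOX/.O.]-1 (2,2)[OX./XOX/..O]-1
p4 X@[OXO/XOX/...]: (2,0)[OXO/XOX/X..]+1* (2,1)[OXO/XOX/.X.]-1 (2,2)[OXO/XOX/..X]-1
p5 O@[OXO/XOX/X..] terminal -1; root [.../XOX/...] d6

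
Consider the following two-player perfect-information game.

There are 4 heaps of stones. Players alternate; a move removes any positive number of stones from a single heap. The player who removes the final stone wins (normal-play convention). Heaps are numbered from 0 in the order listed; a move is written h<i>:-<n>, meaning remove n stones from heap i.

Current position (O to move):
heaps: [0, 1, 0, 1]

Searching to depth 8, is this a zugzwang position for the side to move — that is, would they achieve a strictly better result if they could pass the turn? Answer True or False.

p1 O@[(0,1,0,1)]: h1:-1[(0,0,0,1)]-1* h3:-1[(0,1,0,0)]-1
p2 X@[(0,0,0,1)]: h3:-1[(0,0,0,0)]+1*
p3 O@[(0,0,0,0)] terminal -1; root [(0,1,0,1)] d8
if O skipped the turn, X would face:
~ p1 X@[(0,1,0,1)]: h1:-1[(0,0,0,1)]-1* h3:-1[(0,1,0,0)]-1
~ p2 O@[(0,0,0,1)]: h3:-1[(0,0,0,0)]+1*
~ p3 X@[(0,0,0,0)] terminal -1; root [(0,1,0,1)] d8
compare (O): move=-1 vs pass=+1

zugzwang((0,1,0,1), O) = True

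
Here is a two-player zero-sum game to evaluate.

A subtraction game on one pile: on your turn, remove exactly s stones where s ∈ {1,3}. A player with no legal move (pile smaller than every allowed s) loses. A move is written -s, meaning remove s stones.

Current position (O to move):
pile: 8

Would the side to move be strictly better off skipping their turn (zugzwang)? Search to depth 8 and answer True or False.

p1 O@[8]: -1[7]-1* -3[5]-1
p2 X@[7]: -1[6]+1* -3[4]+1
p3 O@[6]: -1[5]-1* -3[3]-1
p4 X@[5]: -1[4]+1* -3[2]+1
p5 O@[4]: -1[3]-1* -3[1]-1
p6 X@[3]: -1[2]+1* -3[0]+1
p7 O@[2]: -1[1]-1*
p8 X@[1]: -1[0]+1*
p9 O@[0] terminal -1; root [8] d8
suppose O passes — search the same position with X to move:
pass> p1 X@[8]: -1[7]-1* -3[5]-1
pass> p2 O@[7]: -1[6]+1* -3[4]+1
pass> p3 X@[6]: -1[5]-1* -3[3]-1
pass> p4 O@[5]: -1[4]+1* -3[2]+1
pass> p5 X@[4]: -1[3]-1* -3[1]-1
pass> p6 O@[3]: -1[2]+1* -3[0]+1
pass> p7 X@[2]: -1[1]-1*
pass> p8 O@[1]: -1[0]+1*
pass> p9 X@[0] terminal -1; root [8] d8
for O: play -1, pass +1

zugzwang(8, O) = True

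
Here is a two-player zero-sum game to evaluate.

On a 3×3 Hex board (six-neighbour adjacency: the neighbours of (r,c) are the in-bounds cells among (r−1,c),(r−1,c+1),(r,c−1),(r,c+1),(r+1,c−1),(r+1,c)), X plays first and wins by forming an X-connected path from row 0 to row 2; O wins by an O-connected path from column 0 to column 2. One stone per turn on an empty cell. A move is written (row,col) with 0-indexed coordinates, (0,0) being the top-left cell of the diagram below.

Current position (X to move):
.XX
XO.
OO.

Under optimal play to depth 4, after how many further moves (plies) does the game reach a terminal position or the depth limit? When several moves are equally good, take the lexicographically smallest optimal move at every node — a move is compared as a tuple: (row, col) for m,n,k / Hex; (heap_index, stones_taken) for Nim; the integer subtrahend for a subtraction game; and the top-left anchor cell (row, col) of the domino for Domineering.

PV length from [.XX/XO./OO.]: 2 plies

p1 X@[.XX/XO./OO.]: (0,0)[XXX/XO./OO.]-1* (1,2)[.XX/XOX/OO.]-1 (2,2)[.XX/XO./OOX]-1
p2 O@[XXX/XO./OO.]: (1,2)[XXX/XOO/OO.]+1* (2,2)[XXX/XO./OOO]+1
p3 X@[XXX/XOO/OO.] terminal -1; root [.XX/XO./OO.] d4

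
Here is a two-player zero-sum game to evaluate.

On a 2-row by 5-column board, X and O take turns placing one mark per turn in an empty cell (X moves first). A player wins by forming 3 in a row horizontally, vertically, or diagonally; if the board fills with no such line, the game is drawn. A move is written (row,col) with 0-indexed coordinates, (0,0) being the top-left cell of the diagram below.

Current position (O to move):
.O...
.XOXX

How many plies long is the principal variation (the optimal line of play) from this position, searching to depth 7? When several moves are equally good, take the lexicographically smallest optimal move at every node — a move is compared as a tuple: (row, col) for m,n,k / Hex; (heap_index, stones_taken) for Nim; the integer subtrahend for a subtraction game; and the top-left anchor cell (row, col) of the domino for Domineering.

ply 1, O at .O.../.XOXX | (0,0)=+0→OO.../.XOXX; (0,2)=+1→.OO../.XOXX*; (0,3)=+0→.O.O./.XOXX; (0,4)=+0→.O..O/.XOXX; (1,0)=+0→.O.../OXOXX
ply 2, X at .OO../.XOXX | (0,0)=-1→XOO../.XOXX*; (0,3)=-1→.OOX./.XOXX; (0,4)=-1→.OO.X/.XOXX; (1,0)=-1→.OO../XXOXX
ply 3, O at XOO../.XOXX | (0,3)=+1→XOOO./.XOXX*; (0,4)=+0→XOO.O/.XOXX; (1,0)=+0→XOO../OXOXX
ply 4: XOOO./.XOXX is terminal -1 (X); from .O.../.XOXX depth 7

PV length from [.O.../.XOXX]: 3 plies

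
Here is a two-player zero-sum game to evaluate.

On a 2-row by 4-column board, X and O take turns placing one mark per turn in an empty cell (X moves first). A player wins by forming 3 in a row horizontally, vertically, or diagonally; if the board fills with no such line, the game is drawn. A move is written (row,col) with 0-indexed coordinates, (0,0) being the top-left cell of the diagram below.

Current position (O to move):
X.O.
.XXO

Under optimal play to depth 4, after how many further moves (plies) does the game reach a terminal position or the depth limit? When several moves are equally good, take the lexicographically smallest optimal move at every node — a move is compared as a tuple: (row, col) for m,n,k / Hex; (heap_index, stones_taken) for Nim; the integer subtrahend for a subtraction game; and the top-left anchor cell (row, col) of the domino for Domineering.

p1 O@[X.O./.XXO]: (0,1)[XOO./.XXO]-1 (0,3)[X.OO/.XXO]-1 (1,0)[X.O./OXXO]+0*
p2 X@[X.O./OXXO]: (0,1)[XXO./OXXO]+0* (0,3)[X.OX/OXXO]+0
p3 O@[XXO./OXXO]: (0,3)[XXOO/OXXO]+0*
p4 X@[XXOO/OXXO] terminal +0; root [X.O./.XXO] d4

PV length from [X.O./.XXO]: 3 plies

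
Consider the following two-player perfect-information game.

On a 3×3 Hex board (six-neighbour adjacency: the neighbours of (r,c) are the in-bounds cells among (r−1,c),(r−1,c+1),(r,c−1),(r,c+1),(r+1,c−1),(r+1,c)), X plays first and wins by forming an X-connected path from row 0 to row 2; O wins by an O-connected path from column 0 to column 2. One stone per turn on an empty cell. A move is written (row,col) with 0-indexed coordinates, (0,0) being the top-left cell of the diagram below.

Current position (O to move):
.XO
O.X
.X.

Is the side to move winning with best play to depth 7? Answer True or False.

ply 1, O at .XO/O.X/.X. | (0,0)=-1→OXO/O.X/.X.; (1,1)=+1→.XO/OOX/.X.*; (2,0)=-1→.XO/O.X/OX.; (2,2)=-1→.XO/O.X/.XO
ply 2: .XO/OOX/.X. is terminal -1 (X); from .XO/O.X/.X. depth 7

O winning at [.XO/O.X/.X.]: True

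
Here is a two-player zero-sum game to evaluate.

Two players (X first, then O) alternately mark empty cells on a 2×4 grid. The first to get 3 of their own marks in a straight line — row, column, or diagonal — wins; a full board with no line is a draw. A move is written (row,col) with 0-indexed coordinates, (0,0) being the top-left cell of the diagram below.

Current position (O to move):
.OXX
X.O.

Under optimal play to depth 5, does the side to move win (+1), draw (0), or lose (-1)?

value(.OXX/X.O., O) = 0

ply 1, O at .OXX/X.O. | (0,0)=+0→OOXX/X.O.*; (1,1)=+0→.OXX/XOO.; (1,3)=+0→.OXX/X.OO
ply 2, X at OOXX/X.O. | (1,1)=+0→OOXX/XXO.*; (1,3)=+0→OOXX/X.OX
ply 3, O at OOXX/XXO. | (1,3)=+0→OOXX/XXOO*
ply 4: OOXX/XXOO is terminal +0 (X); from .OXX/X.O. depth 5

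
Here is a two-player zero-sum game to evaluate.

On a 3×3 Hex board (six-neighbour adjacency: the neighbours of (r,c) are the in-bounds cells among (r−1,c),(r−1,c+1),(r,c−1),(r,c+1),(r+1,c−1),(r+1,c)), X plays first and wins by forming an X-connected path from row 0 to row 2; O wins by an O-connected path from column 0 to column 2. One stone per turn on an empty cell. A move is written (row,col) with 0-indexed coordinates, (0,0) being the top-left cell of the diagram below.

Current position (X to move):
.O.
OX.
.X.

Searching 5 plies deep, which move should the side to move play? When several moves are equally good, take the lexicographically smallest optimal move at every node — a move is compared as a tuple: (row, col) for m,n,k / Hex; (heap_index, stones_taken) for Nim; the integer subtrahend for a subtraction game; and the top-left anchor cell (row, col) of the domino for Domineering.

ply 1, X at .O./OX./.X. | (0,0)=-1→XO./OX./.X.; (0,2)=+1→.OX/OX./.X.*; (1,2)=-1→.O./OXX/.X.; (2,0)=-1→.O./OX./XX.; (2,2)=-1→.O./OX./.XX
ply 2: .OX/OX./.X. is terminal -1 (O); from .O./OX./.X. depth 5

X's best at [.O./OX./.X.]: (0,2)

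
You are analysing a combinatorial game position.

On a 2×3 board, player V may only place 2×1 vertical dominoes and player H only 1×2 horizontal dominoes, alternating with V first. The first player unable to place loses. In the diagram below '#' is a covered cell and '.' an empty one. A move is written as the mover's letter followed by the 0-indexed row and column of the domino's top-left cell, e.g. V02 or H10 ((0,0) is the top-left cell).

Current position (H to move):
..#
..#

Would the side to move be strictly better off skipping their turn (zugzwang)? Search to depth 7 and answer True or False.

[..#/..#] H move#1: H00:+1/###/..#*, H10:+1/..#/###
[###/..#] end (terminal -1, V#2); searched ..#/..# to 7
pass branch (V moves first from the same position):
  | [..#/..#] V move#1: V00:+1/#.#/#.#*, V01:+1/.##/.##
  | [#.#/#.#] end (terminal -1, H#2); searched ..#/..# to 7
H moving scores +1; H passing scores -1

zugzwang(..#/..#, H) = False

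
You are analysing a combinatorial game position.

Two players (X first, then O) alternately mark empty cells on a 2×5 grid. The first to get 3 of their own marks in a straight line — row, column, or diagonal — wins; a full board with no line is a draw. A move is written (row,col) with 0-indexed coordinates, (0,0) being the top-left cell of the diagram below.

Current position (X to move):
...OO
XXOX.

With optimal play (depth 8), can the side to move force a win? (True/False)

p1 X@[...OO/XXOX.]: (0,0)[X..OO/XXOX.]-1 (0,1)[.X.OO/XXOX.]-1 (0,2)[..XOO/XXOX.]+0* (1,4)[...OO/XXOXX]-1
p2 O@[..XOO/XXOX.]: (0,0)[O.XOO/XXOX.]+0* (0,1)[.OXOO/XXOX.]+0 (1,4)[..XOO/XXOXO]+0
p3 X@[O.XOO/XXOX.]: (0,1)[OXXOO/XXOX.]+0* (1,4)[O.XOO/XXOXX]+0
p4 O@[OXXOO/XXOX.]: (1,4)[OXXOO/XXOXO]+0*
p5 X@[OXXOO/XXOXO] terminal +0; root [...OO/XXOX.] d8

X winning at [...OO/XXOX.]: False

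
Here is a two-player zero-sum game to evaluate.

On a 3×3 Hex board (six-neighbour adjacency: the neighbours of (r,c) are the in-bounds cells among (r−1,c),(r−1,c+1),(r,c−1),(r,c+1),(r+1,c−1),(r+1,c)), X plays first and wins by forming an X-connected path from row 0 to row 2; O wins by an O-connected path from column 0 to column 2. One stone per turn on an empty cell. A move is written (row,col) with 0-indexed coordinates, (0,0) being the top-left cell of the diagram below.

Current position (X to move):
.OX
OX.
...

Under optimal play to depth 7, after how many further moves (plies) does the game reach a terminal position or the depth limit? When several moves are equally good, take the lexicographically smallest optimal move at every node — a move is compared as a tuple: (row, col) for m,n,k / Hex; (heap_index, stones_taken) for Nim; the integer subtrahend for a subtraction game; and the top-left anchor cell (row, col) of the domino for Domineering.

ply 1, X at .OX/OX./... | (0,0)=+1→XOX/OX./...*; (1,2)=+1→.OX/OXX/...; (2,0)=+1→.OX/OX./X..; (2,1)=+1→.OX/OX./.X.; (2,2)=+1→.OX/OX./..X
ply 2, O at XOX/OX./... | (1,2)=-1→XOX/OXO/...*; (2,0)=-1→XOX/OX./O..; (2,1)=-1→XOX/OX./.O.; (2,2)=-1→XOX/OX./..O
ply 3, X at XOX/OXO/... | (2,0)=+1→XOX/OXO/X..*; (2,1)=+1→XOX/OXO/.X.; (2,2)=+1→XOX/OXO/..X
ply 4: XOX/OXO/X.. is terminal -1 (O); from .OX/OX./... depth 7

PV length from [.OX/OX./...]: 3 plies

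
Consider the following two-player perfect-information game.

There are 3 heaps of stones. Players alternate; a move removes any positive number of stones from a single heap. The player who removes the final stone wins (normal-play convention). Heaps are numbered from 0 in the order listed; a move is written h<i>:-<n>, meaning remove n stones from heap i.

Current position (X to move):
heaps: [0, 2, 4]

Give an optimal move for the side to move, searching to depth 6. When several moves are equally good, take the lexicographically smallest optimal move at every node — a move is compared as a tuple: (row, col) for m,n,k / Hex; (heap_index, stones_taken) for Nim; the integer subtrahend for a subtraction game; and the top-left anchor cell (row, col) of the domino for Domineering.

p1 X@[(0,2,4)]: h1:-1[(0,1,4)]-1 h1:-2[(0,0,4)]-1 h2:-1[(0,2,3)]-1 h2:-2[(0,2,2)]+1* h2:-3[(0,2,1)]-1 h2:-4[(0,2,0)]-1
p2 O@[(0,2,2)]: h1:-1[(0,1,2)]-1* h1:-2[(0,0,2)]-1 h2:-1[(0,2,1)]-1 h2:-2[(0,2,0)]-1
p3 X@[(0,1,2)]: h1:-1[(0,0,2)]-1 h2:-1[(0,1,1)]+1* h2:-2[(0,1,0)]-1
p4 O@[(0,1,1)]: h1:-1[(0,0,1)]-1* h2:-1[(0,1,0)]-1
p5 X@[(0,0,1)]: h2:-1[(0,0,0)]+1*
p6 O@[(0,0,0)] terminal -1; root [(0,2,4)] d6

X's best at [(0,2,4)]: h2:-2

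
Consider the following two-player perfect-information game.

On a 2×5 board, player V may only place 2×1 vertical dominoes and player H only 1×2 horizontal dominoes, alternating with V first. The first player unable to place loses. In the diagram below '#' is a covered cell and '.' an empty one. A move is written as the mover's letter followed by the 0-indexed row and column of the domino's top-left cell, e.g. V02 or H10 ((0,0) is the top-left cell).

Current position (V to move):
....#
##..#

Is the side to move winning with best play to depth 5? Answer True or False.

V winning at [....#/##..#]: True

ply 1, V at ....#/##..# | V02=+1→..#.#/###.#*; V03=-1→...##/##.##
ply 2, H at ..#.#/###.# | H00=-1→###.#/###.#*
ply 3, V at ###.#/###.# | V03=+1→#####/#####*
ply 4: #####/##### is terminal -1 (H); from ....#/##..# depth 5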